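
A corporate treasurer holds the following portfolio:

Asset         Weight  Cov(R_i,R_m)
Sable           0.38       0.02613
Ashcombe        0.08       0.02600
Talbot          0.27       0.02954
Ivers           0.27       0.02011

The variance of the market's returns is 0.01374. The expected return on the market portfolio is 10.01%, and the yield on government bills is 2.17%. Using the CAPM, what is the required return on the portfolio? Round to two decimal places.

β_Sable = 0.02613 / 0.01374 = 1.9017
β_Ashcombe = 0.02600 / 0.01374 = 1.8923
β_Talbot = 0.02954 / 0.01374 = 2.1499
β_Ivers = 0.02011 / 0.01374 = 1.4636
β_P = Σ w_i β_i = 0.38×1.9017 + 0.08×1.8923 + 0.27×2.1499 + 0.27×1.4636 = 1.8497
MRP = 10.01% − 2.17% = 7.84%
E(R_P) = R_f + β_P × MRP = 2.17% + 1.8497 × 7.84% = 16.67%

16.67%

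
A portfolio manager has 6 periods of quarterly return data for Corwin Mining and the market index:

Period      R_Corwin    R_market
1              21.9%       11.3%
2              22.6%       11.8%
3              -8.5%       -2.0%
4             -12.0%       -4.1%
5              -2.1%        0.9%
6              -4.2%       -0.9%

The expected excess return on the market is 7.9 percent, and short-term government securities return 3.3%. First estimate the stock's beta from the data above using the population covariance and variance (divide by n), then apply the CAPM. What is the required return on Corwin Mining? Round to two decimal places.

Mean R_i = (21.9 + 22.6 − 8.5 − 12.0 − 2.1 − 4.2) / 6 = 2.9500%
Mean R_m = (11.3 + 11.8 − 2.0 − 4.1 + 0.9 − 0.9) / 6 = 2.8333%
Σ(R_i − R̄_i)(R_m − R̄_m) = 532.0900  ⇒  Cov = 532.0900 / 6 = 88.6817
Σ(R_m − R̄_m)² = 241.1933  ⇒  Var(R_m) = 241.1933 / 6 = 40.1989
β = Cov / Var(R_m) = 88.6817 / 40.1989 = 2.2061
E(R) = R_f + β × MRP = 3.3% + 2.2061 × 7.9% = 20.73%

20.73%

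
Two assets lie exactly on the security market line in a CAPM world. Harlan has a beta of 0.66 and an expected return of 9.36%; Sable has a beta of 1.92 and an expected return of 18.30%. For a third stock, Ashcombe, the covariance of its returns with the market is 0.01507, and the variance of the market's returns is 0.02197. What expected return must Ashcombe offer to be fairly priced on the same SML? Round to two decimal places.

9.54%

MRP = (18.30% − 9.36%) / (1.92 − 0.66) = 7.0952%
R_f = 9.36% − 0.66 × 7.0952% = 4.6772%
β_Ashcombe = Cov / Var(R_m) = 0.01507 / 0.02197 = 0.6859
E(R_Ashcombe) = R_f + β × MRP = 4.6772% + 0.6859 × 7.0952% = 9.54%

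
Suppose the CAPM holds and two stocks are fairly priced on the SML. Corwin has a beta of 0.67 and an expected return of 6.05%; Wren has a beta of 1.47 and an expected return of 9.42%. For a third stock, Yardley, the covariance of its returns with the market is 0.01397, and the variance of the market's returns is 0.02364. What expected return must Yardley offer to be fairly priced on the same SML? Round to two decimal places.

5.72%

MRP = (9.42% − 6.05%) / (1.47 − 0.67) = 4.2125%
R_f = 6.05% − 0.67 × 4.2125% = 3.2276%
β_Yardley = Cov / Var(R_m) = 0.01397 / 0.02364 = 0.5909
E(R_Yardley) = R_f + β × MRP = 3.2276% + 0.5909 × 4.2125% = 5.72%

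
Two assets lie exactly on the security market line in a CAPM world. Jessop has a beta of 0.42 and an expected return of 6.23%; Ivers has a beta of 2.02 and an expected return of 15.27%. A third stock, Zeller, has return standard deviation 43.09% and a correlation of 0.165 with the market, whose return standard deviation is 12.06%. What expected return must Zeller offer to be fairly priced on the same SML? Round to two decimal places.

7.19%

MRP = (15.27% − 6.23%) / (2.02 − 0.42) = 5.6500%
R_f = 6.23% − 0.42 × 5.6500% = 3.8570%
β_Zeller = ρ·σ_i/σ_m = 0.165 × 43.09 / 12.06 = 0.5895
E(R_Zeller) = R_f + β × MRP = 3.8570% + 0.5895 × 5.6500% = 7.19%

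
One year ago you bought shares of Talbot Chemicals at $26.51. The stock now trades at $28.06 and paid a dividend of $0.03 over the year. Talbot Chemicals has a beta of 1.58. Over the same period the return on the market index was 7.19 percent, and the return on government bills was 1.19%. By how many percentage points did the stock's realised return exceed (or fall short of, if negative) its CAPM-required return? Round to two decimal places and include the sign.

Realised HPR = (P1 + D1 − P0) / P0 = (28.06 + 0.03 − 26.51) / 26.51 = 1.58 / 26.51 = 5.9600%
MRP = 7.19% − 1.19% = 6.00%
CAPM required = R_f + β·MRP = 1.19% + 1.58 × 6.00% = 10.6700%
α = realised − required = 5.9600% − 10.6700% = -4.71%

-4.71%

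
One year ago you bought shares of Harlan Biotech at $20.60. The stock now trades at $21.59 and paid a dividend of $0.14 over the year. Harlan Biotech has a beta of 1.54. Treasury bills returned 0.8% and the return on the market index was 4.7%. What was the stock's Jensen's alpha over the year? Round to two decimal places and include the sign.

Realised HPR = (P1 + D1 − P0) / P0 = (21.59 + 0.14 − 20.60) / 20.60 = 1.13 / 20.60 = 5.4854%
MRP = 4.7% − 0.8% = 3.90%
CAPM required = R_f + β·MRP = 0.8% + 1.54 × 3.9% = 6.8060%
α = realised − required = 5.4854% − 6.8060% = -1.32%

-1.32%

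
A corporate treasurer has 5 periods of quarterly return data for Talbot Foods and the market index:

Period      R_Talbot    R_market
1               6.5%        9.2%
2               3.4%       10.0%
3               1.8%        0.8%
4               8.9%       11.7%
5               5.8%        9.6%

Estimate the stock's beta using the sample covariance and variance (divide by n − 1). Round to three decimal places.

0.505

Mean R_i = (6.5 + 3.4 + 1.8 + 8.9 + 5.8) / 5 = 5.2800%
Mean R_m = (9.2 + 10.0 + 0.8 + 11.7 + 9.6) / 5 = 8.2600%
Σ(R_i − R̄_i)(R_m − R̄_m) = 36.9860  ⇒  Cov = 36.9860 / 4 = 9.2465
Σ(R_m − R̄_m)² = 73.1920  ⇒  Var(R_m) = 73.1920 / 4 = 18.2980
β = Cov / Var(R_m) = 9.2465 / 18.2980 = 0.5053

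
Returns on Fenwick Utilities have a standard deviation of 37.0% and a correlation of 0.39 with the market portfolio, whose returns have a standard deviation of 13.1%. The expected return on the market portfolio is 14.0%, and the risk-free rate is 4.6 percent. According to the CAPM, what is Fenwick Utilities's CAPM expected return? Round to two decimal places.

14.95%

β = ρ × σ_i / σ_m = 0.39 × 37.0% / 13.1% = 1.1015
MRP = 14.0% − 4.6% = 9.40%
E(R) = 4.6% + 1.1015 × 9.4% = 14.95%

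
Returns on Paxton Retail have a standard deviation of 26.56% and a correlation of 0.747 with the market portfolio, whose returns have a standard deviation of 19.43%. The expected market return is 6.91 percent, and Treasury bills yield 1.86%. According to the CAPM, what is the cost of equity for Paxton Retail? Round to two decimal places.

7.02%

β = ρ × σ_i / σ_m = 0.747 × 26.56% / 19.43% = 1.0211
MRP = 6.91% − 1.86% = 5.05%
E(R) = 1.86% + 1.0211 × 5.05% = 7.02%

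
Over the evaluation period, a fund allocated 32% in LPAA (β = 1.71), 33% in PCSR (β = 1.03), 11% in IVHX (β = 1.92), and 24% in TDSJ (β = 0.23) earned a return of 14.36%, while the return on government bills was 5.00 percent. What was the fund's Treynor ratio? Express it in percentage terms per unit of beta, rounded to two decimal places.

β_P = 0.32×1.71 + 0.33×1.03 + 0.11×1.92 + 0.24×0.23 = 1.1535
Treynor = (R_P − R_f) / β_P = (14.36% − 5.00%) / 1.1535 = 9.36% / 1.1535 = 8.11%

8.11%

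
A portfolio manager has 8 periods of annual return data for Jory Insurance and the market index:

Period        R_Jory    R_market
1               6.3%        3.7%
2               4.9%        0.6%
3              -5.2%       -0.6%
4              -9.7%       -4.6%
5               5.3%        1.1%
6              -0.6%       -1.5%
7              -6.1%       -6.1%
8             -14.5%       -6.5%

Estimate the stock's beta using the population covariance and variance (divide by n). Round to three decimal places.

1.888

Mean R_i = (6.3 + 4.9 − 5.2 − 9.7 + 5.3 − 0.6 − 6.1 − 14.5) / 8 = -2.4500%
Mean R_m = (3.7 + 0.6 − 0.6 − 4.6 + 1.1 − 1.5 − 6.1 − 6.5) / 8 = -1.7375%
Σ(R_i − R̄_i)(R_m − R̄_m) = 178.1250  ⇒  Cov = 178.1250 / 8 = 22.2656
Σ(R_m − R̄_m)² = 94.3388  ⇒  Var(R_m) = 94.3388 / 8 = 11.7924
β = Cov / Var(R_m) = 22.2656 / 11.7924 = 1.8881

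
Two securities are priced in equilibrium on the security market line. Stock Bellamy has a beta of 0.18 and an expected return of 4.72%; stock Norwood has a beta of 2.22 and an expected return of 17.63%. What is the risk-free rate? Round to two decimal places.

3.58%

Both satisfy E(R) = R_f + β·MRP, so the slope of the SML is
MRP = (17.63% − 4.72%) / (2.22 − 0.18) = 12.91% / 2.04 = 6.3284%
R_f = E(R_Bellamy) − β_Bellamy·MRP = 4.72% − 0.18 × 6.3284% = 3.5809%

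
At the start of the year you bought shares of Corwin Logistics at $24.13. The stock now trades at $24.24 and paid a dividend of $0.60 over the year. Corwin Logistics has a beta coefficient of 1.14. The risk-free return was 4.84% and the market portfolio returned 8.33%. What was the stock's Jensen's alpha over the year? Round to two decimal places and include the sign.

Realised HPR = (P1 + D1 − P0) / P0 = (24.24 + 0.60 − 24.13) / 24.13 = 0.71 / 24.13 = 2.9424%
MRP = 8.33% − 4.84% = 3.49%
CAPM required = R_f + β·MRP = 4.84% + 1.14 × 3.49% = 8.8186%
α = realised − required = 2.9424% − 8.8186% = -5.88%

-5.88%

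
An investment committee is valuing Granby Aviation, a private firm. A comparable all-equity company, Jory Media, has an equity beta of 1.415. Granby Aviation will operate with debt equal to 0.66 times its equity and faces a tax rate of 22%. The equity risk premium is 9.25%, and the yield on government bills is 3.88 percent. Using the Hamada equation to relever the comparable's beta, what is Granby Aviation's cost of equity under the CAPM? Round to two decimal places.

23.71%

β_L = β_U × [1 + (1 − t)(D/E)] = 1.415 × [1 + (1 − 0.22) × 0.66]
    = 1.415 × [1 + 0.78 × 0.66] = 1.415 × 1.5148 = 2.1434
E(R) = R_f + β_L × MRP = 3.88% + 2.1434 × 9.25% = 23.71%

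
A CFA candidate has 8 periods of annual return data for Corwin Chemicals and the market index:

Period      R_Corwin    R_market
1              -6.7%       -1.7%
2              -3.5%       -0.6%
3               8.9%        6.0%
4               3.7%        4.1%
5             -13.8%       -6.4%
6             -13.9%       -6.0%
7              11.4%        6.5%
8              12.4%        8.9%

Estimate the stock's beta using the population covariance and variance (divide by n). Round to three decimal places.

1.835

Mean R_i = (-6.7 − 3.5 + 8.9 + 3.7 − 13.8 − 13.9 + 11.4 + 12.4) / 8 = -0.1875%
Mean R_m = (-1.7 − 0.6 + 6.0 + 4.1 − 6.4 − 6.0 + 6.5 + 8.9) / 8 = 1.3500%
Σ(R_i − R̄_i)(R_m − R̄_m) = 440.2650  ⇒  Cov = 440.2650 / 8 = 55.0331
Σ(R_m − R̄_m)² = 239.9000  ⇒  Var(R_m) = 239.9000 / 8 = 29.9875
β = Cov / Var(R_m) = 55.0331 / 29.9875 = 1.8352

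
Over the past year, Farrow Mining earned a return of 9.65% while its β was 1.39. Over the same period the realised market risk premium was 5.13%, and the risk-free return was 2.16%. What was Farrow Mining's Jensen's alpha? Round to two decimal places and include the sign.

CAPM benchmark = R_f + β(R_m − R_f) = 2.16% + 1.39 × 5.13% = 9.2907%
α = actual − benchmark = 9.65% − 9.2907% = +0.36%

+0.36%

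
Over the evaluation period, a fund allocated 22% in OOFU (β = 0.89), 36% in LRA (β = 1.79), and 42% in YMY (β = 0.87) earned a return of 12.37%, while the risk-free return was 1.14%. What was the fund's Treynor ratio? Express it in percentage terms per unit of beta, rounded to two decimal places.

9.31%

β_P = 0.22×0.89 + 0.36×1.79 + 0.42×0.87 = 1.2056
Treynor = (R_P − R_f) / β_P = (12.37% − 1.14%) / 1.2056 = 11.23% / 1.2056 = 9.31%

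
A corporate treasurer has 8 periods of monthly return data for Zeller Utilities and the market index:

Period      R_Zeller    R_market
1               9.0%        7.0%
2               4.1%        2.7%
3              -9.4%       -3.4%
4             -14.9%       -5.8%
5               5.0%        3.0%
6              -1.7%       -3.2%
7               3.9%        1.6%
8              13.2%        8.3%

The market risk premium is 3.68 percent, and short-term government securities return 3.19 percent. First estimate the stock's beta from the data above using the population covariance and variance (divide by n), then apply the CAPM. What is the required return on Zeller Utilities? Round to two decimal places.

9.70%

Mean R_i = (9.0 + 4.1 − 9.4 − 14.9 + 5.0 − 1.7 + 3.9 + 13.2) / 8 = 1.1500%
Mean R_m = (7.0 + 2.7 − 3.4 − 5.8 + 3.0 − 3.2 + 1.6 + 8.3) / 8 = 1.2750%
Σ(R_i − R̄_i)(R_m − R̄_m) = 316.9600  ⇒  Cov = 316.9600 / 8 = 39.6200
Σ(R_m − R̄_m)² = 179.1750  ⇒  Var(R_m) = 179.1750 / 8 = 22.3969
β = Cov / Var(R_m) = 39.6200 / 22.3969 = 1.7690
E(R) = R_f + β × MRP = 3.19% + 1.7690 × 3.68% = 9.70%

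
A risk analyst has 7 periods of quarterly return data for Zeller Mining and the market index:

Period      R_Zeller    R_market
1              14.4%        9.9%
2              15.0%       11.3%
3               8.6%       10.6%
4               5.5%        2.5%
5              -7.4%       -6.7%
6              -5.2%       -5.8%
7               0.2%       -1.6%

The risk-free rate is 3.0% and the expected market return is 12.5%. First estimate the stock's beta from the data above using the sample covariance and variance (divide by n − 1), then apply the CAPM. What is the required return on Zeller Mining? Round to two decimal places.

Mean R_i = (14.4 + 15.0 + 8.6 + 5.5 − 7.4 − 5.2 + 0.2) / 7 = 4.4429%
Mean R_m = (9.9 + 11.3 + 10.6 + 2.5 − 6.7 − 5.8 − 1.6) / 7 = 2.8857%
Σ(R_i − R̄_i)(R_m − R̄_m) = 406.6443  ⇒  Cov = 406.6443 / 6 = 67.7741
Σ(R_m − R̄_m)² = 367.1086  ⇒  Var(R_m) = 367.1086 / 6 = 61.1848
β = Cov / Var(R_m) = 67.7741 / 61.1848 = 1.1077
MRP = 12.5% − 3.0% = 9.50%
E(R) = R_f + β × MRP = 3.0% + 1.1077 × 9.5% = 13.52%

13.52%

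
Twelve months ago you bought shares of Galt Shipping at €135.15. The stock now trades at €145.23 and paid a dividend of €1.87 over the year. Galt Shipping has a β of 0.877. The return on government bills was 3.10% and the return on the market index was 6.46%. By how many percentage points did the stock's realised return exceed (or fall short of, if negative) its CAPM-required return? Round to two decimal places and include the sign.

Realised HPR = (P1 + D1 − P0) / P0 = (145.23 + 1.87 − 135.15) / 135.15 = 11.95 / 135.15 = 8.8420%
MRP = 6.46% − 3.10% = 3.36%
CAPM required = R_f + β·MRP = 3.10% + 0.877 × 3.36% = 6.04672%
α = realised − required = 8.8420% − 6.04672% = +2.80%

+2.80%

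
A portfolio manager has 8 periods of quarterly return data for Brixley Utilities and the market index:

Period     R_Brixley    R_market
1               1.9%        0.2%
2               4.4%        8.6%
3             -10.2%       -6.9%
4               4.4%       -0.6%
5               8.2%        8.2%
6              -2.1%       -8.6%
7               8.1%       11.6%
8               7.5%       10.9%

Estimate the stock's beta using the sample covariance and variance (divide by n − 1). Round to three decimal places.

0.674

Mean R_i = (1.9 + 4.4 − 10.2 + 4.4 + 8.2 − 2.1 + 8.1 + 7.5) / 8 = 2.7750%
Mean R_m = (0.2 + 8.6 − 6.9 − 0.6 + 8.2 − 8.6 + 11.6 + 10.9) / 8 = 2.9250%
Σ(R_i − R̄_i)(R_m − R̄_m) = 302.0350  ⇒  Cov = 302.0350 / 7 = 43.1479
Σ(R_m − R̄_m)² = 448.0950  ⇒  Var(R_m) = 448.0950 / 7 = 64.0136
β = Cov / Var(R_m) = 43.1479 / 64.0136 = 0.6740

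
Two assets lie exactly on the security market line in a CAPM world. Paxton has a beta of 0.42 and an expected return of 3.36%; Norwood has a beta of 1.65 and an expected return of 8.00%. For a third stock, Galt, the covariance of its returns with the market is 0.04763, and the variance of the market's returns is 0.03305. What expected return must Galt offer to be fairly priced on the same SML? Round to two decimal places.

7.21%

MRP = (8.00% − 3.36%) / (1.65 − 0.42) = 3.7724%
R_f = 3.36% − 0.42 × 3.7724% = 1.7756%
β_Galt = Cov / Var(R_m) = 0.04763 / 0.03305 = 1.4411
E(R_Galt) = R_f + β × MRP = 1.7756% + 1.4411 × 3.7724% = 7.21%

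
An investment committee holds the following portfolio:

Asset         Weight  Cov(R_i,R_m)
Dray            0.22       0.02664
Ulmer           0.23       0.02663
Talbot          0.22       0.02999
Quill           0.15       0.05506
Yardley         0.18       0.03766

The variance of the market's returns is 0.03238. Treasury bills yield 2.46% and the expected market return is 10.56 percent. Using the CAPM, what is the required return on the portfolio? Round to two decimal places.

β_Dray = 0.02664 / 0.03238 = 0.8227
β_Ulmer = 0.02663 / 0.03238 = 0.8224
β_Talbot = 0.02999 / 0.03238 = 0.9262
β_Quill = 0.05506 / 0.03238 = 1.7004
β_Yardley = 0.03766 / 0.03238 = 1.1631
β_P = Σ w_i β_i = 0.22×0.8227 + 0.23×0.8224 + 0.22×0.9262 + 0.15×1.7004 + 0.18×1.1631 = 1.0383
MRP = 10.56% − 2.46% = 8.10%
E(R_P) = R_f + β_P × MRP = 2.46% + 1.0383 × 8.10% = 10.87%

10.87%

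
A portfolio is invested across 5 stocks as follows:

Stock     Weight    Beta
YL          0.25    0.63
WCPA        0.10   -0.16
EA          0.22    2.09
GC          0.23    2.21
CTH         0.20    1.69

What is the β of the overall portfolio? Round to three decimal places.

β_P = Σ w_i β_i = 0.25×0.63 + 0.10×-0.16 + 0.22×2.09 + 0.23×2.21 + 0.20×1.69 = 1.4476

1.448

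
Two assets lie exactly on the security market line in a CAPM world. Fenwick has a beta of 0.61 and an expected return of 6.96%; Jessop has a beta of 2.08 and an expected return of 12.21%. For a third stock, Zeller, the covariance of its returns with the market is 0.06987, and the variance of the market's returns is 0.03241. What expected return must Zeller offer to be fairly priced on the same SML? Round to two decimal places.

MRP = (12.21% − 6.96%) / (2.08 − 0.61) = 3.5714%
R_f = 6.96% − 0.61 × 3.5714% = 4.7814%
β_Zeller = Cov / Var(R_m) = 0.06987 / 0.03241 = 2.1558
E(R_Zeller) = R_f + β × MRP = 4.7814% + 2.1558 × 3.5714% = 12.48%

12.48%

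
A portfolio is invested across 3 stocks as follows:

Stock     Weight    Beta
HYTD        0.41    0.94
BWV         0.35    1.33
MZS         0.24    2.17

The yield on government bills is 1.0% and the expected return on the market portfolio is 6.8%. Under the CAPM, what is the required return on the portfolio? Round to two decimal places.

β_P = Σ w_i β_i = 0.41×0.94 + 0.35×1.33 + 0.24×2.17 = 1.3717
MRP = 6.8% − 1.0% = 5.80%
E(R_P) = R_f + β_P × MRP = 1.0% + 1.3717 × 5.8% = 8.96%

8.96%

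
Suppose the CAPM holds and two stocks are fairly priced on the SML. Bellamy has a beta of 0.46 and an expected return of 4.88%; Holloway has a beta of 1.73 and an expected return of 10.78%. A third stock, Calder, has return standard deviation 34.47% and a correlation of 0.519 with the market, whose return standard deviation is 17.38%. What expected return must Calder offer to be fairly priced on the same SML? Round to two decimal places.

7.52%

MRP = (10.78% − 4.88%) / (1.73 − 0.46) = 4.6457%
R_f = 4.88% − 0.46 × 4.6457% = 2.7430%
β_Calder = ρ·σ_i/σ_m = 0.519 × 34.47 / 17.38 = 1.0293
E(R_Calder) = R_f + β × MRP = 2.7430% + 1.0293 × 4.6457% = 7.52%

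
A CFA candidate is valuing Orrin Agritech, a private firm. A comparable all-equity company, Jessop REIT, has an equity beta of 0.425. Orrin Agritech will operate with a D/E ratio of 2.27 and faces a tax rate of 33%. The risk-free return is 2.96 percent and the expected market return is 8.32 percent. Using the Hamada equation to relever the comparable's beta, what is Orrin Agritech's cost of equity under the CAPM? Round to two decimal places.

8.70%

β_L = β_U × [1 + (1 − t)(D/E)] = 0.425 × [1 + (1 − 0.33) × 2.27]
    = 0.425 × [1 + 0.67 × 2.27] = 0.425 × 2.5209 = 1.0714
MRP = 8.32% − 2.96% = 5.36%
E(R) = R_f + β_L × MRP = 2.96% + 1.0714 × 5.36% = 8.70%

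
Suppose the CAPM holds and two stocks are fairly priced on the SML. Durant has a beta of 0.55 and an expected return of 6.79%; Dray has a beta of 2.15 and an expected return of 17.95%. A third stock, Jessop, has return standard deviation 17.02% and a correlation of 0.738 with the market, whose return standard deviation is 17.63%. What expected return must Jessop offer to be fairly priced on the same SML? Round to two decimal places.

7.92%

MRP = (17.95% − 6.79%) / (2.15 − 0.55) = 6.9750%
R_f = 6.79% − 0.55 × 6.9750% = 2.9538%
β_Jessop = ρ·σ_i/σ_m = 0.738 × 17.02 / 17.63 = 0.7125
E(R_Jessop) = R_f + β × MRP = 2.9538% + 0.7125 × 6.9750% = 7.92%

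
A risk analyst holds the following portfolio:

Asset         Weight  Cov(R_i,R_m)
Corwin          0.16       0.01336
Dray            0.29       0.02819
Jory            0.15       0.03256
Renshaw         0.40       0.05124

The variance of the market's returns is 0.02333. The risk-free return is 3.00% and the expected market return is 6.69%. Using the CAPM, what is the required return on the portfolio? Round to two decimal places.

8.65%

β_Corwin = 0.01336 / 0.02333 = 0.5727
β_Dray = 0.02819 / 0.02333 = 1.2083
β_Jory = 0.03256 / 0.02333 = 1.3956
β_Renshaw = 0.05124 / 0.02333 = 2.1963
β_P = Σ w_i β_i = 0.16×0.5727 + 0.29×1.2083 + 0.15×1.3956 + 0.40×2.1963 = 1.5299
MRP = 6.69% − 3.00% = 3.69%
E(R_P) = R_f + β_P × MRP = 3.00% + 1.5299 × 3.69% = 8.65%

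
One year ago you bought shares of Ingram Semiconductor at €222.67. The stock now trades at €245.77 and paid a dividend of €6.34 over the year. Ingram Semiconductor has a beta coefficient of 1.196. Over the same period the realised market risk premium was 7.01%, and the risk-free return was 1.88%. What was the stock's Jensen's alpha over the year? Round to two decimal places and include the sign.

Realised HPR = (P1 + D1 − P0) / P0 = (245.77 + 6.34 − 222.67) / 222.67 = 29.44 / 222.67 = 13.2214%
CAPM required = R_f + β·MRP = 1.88% + 1.196 × 7.01% = 10.26396%
α = realised − required = 13.2214% − 10.26396% = +2.96%

+2.96%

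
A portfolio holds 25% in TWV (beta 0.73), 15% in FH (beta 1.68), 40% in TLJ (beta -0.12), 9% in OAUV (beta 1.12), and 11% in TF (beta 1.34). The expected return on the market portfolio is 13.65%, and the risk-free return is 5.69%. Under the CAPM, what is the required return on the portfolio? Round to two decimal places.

10.74%

β_P = Σ w_i β_i = 0.25×0.73 + 0.15×1.68 + 0.40×-0.12 + 0.09×1.12 + 0.11×1.34 = 0.6347
MRP = 13.65% − 5.69% = 7.96%
E(R_P) = R_f + β_P × MRP = 5.69% + 0.6347 × 7.96% = 10.74%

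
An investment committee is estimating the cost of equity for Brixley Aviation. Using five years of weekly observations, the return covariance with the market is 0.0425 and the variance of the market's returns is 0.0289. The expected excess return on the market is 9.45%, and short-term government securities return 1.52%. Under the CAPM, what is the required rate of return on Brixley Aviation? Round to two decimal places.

β = Cov(R_i, R_m) / Var(R_m) = 0.0425 / 0.0289 = 1.4706
E(R) = R_f + β × MRP = 1.52% + 1.4706 × 9.45% = 15.42%

15.42%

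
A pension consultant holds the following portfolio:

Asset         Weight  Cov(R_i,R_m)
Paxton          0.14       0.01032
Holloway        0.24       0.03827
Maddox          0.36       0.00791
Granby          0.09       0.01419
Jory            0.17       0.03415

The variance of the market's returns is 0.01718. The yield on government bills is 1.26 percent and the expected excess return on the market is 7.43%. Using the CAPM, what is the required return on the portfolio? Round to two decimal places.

10.15%

β_Paxton = 0.01032 / 0.01718 = 0.6007
β_Holloway = 0.03827 / 0.01718 = 2.2276
β_Maddox = 0.00791 / 0.01718 = 0.4604
β_Granby = 0.01419 / 0.01718 = 0.8260
β_Jory = 0.03415 / 0.01718 = 1.9878
β_P = Σ w_i β_i = 0.14×0.6007 + 0.24×2.2276 + 0.36×0.4604 + 0.09×0.8260 + 0.17×1.9878 = 1.1967
E(R_P) = R_f + β_P × MRP = 1.26% + 1.1967 × 7.43% = 10.15%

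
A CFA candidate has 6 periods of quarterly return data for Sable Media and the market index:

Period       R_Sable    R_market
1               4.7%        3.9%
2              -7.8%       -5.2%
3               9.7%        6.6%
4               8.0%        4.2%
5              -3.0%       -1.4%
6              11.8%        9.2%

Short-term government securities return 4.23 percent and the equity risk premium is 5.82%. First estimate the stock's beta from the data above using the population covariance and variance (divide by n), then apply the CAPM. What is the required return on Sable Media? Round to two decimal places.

12.61%

Mean R_i = (4.7 − 7.8 + 9.7 + 8.0 − 3.0 + 11.8) / 6 = 3.9000%
Mean R_m = (3.9 − 5.2 + 6.6 + 4.2 − 1.4 + 9.2) / 6 = 2.8833%
Σ(R_i − R̄_i)(R_m − R̄_m) = 201.8000  ⇒  Cov = 201.8000 / 6 = 33.6333
Σ(R_m − R̄_m)² = 140.1683  ⇒  Var(R_m) = 140.1683 / 6 = 23.3614
β = Cov / Var(R_m) = 33.6333 / 23.3614 = 1.4397
E(R) = R_f + β × MRP = 4.23% + 1.4397 × 5.82% = 12.61%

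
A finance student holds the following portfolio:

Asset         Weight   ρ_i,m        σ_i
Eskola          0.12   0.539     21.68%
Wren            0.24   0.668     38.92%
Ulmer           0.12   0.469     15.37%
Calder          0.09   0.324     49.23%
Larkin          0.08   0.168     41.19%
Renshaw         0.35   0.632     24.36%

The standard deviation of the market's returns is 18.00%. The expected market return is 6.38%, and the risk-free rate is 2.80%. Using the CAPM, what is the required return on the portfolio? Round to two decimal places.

5.96%

β_Eskola = 0.539 × 21.68% / 18.00% = 0.6492
β_Wren = 0.668 × 38.92% / 18.00% = 1.4444
β_Ulmer = 0.469 × 15.37% / 18.00% = 0.4005
β_Calder = 0.324 × 49.23% / 18.00% = 0.8861
β_Larkin = 0.168 × 41.19% / 18.00% = 0.3844
β_Renshaw = 0.632 × 24.36% / 18.00% = 0.8553
β_P = Σ w_i β_i = 0.12×0.6492 + 0.24×1.4444 + 0.12×0.4005 + 0.09×0.8861 + 0.08×0.3844 + 0.35×0.8553 = 0.8825
MRP = 6.38% − 2.80% = 3.58%
E(R_P) = R_f + β_P × MRP = 2.80% + 0.8825 × 3.58% = 5.96%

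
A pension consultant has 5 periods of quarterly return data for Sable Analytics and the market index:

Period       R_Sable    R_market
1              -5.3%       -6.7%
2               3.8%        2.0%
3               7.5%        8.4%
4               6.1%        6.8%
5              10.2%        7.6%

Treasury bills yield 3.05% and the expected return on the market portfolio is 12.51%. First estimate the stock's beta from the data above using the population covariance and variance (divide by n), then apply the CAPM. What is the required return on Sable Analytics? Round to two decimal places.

11.70%

Mean R_i = (-5.3 + 3.8 + 7.5 + 6.1 + 10.2) / 5 = 4.4600%
Mean R_m = (-6.7 + 2.0 + 8.4 + 6.8 + 7.6) / 5 = 3.6200%
Σ(R_i − R̄_i)(R_m − R̄_m) = 144.3840  ⇒  Cov = 144.3840 / 5 = 28.8768
Σ(R_m − R̄_m)² = 157.9280  ⇒  Var(R_m) = 157.9280 / 5 = 31.5856
β = Cov / Var(R_m) = 28.8768 / 31.5856 = 0.9142
MRP = 12.51% − 3.05% = 9.46%
E(R) = R_f + β × MRP = 3.05% + 0.9142 × 9.46% = 11.70%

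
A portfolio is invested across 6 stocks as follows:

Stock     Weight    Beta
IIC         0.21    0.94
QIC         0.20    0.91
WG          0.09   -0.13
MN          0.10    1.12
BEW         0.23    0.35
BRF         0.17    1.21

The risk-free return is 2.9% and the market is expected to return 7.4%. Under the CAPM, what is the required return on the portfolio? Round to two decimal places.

6.35%

β_P = Σ w_i β_i = 0.21×0.94 + 0.20×0.91 + 0.09×-0.13 + 0.10×1.12 + 0.23×0.35 + 0.17×1.21 = 0.7659
MRP = 7.4% − 2.9% = 4.50%
E(R_P) = R_f + β_P × MRP = 2.9% + 0.7659 × 4.5% = 6.35%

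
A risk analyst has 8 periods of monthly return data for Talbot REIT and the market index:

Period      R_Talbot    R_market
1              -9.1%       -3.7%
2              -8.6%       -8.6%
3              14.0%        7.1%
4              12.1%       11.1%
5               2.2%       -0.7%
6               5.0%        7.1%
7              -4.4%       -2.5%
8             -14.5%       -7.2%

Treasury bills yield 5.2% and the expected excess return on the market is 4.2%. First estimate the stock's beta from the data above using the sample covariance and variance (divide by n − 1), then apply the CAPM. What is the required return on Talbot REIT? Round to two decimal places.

Mean R_i = (-9.1 − 8.6 + 14.0 + 12.1 + 2.2 + 5.0 − 4.4 − 14.5) / 8 = -0.4125%
Mean R_m = (-3.7 − 8.6 + 7.1 + 11.1 − 0.7 + 7.1 − 2.5 − 7.2) / 8 = 0.3250%
Σ(R_i − R̄_i)(R_m − R̄_m) = 491.7725  ⇒  Cov = 491.7725 / 7 = 70.2532
Σ(R_m − R̄_m)² = 369.4150  ⇒  Var(R_m) = 369.4150 / 7 = 52.7736
β = Cov / Var(R_m) = 70.2532 / 52.7736 = 1.3312
E(R) = R_f + β × MRP = 5.2% + 1.3312 × 4.2% = 10.79%

10.79%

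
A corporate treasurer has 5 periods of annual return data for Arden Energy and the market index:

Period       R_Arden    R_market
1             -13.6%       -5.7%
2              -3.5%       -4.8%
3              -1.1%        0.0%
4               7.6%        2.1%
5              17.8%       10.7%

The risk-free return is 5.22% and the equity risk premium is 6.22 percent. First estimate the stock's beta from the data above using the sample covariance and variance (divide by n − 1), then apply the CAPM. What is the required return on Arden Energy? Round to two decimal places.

15.89%

Mean R_i = (-13.6 − 3.5 − 1.1 + 7.6 + 17.8) / 5 = 1.4400%
Mean R_m = (-5.7 − 4.8 + 0.0 + 2.1 + 10.7) / 5 = 0.4600%
Σ(R_i − R̄_i)(R_m − R̄_m) = 297.4280  ⇒  Cov = 297.4280 / 4 = 74.3570
Σ(R_m − R̄_m)² = 173.3720  ⇒  Var(R_m) = 173.3720 / 4 = 43.3430
β = Cov / Var(R_m) = 74.3570 / 43.3430 = 1.7155
E(R) = R_f + β × MRP = 5.22% + 1.7155 × 6.22% = 15.89%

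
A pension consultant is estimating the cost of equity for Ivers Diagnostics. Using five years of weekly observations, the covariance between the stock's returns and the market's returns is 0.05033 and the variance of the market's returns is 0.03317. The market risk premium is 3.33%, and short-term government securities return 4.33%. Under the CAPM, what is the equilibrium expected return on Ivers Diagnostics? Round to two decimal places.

β = Cov(R_i, R_m) / Var(R_m) = 0.05033 / 0.03317 = 1.5173
E(R) = R_f + β × MRP = 4.33% + 1.5173 × 3.33% = 9.38%

9.38%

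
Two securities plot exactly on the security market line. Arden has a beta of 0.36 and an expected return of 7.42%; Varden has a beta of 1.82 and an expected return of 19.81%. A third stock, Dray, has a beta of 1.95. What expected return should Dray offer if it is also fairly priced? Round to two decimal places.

MRP (SML slope) = (19.81% − 7.42%) / (1.82 − 0.36) = 12.39% / 1.46 = 8.4863%
R_f (intercept) = 7.42% − 0.36 × 8.4863% = 4.3649%
E(R_Dray) = R_f + β × MRP = 4.3649% + 1.95 × 8.4863% = 20.91%

20.91%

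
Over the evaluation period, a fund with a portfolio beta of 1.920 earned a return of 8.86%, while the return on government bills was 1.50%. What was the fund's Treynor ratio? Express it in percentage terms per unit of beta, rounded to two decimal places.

3.83%

Treynor = (R_P − R_f) / β_P = (8.86% − 1.50%) / 1.9200 = 7.36% / 1.9200 = 3.83%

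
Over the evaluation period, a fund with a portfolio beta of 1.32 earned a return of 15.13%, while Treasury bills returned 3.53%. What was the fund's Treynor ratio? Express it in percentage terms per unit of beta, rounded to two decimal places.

Treynor = (R_P − R_f) / β_P = (15.13% − 3.53%) / 1.3200 = 11.60% / 1.3200 = 8.79%

8.79%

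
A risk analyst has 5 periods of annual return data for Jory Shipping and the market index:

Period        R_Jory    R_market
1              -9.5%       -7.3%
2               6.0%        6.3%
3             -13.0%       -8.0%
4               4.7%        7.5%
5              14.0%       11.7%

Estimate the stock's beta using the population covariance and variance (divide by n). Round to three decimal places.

1.232

Mean R_i = (-9.5 + 6.0 − 13.0 + 4.7 + 14.0) / 5 = 0.4400%
Mean R_m = (-7.3 + 6.3 − 8.0 + 7.5 + 11.7) / 5 = 2.0400%
Σ(R_i − R̄_i)(R_m − R̄_m) = 405.7120  ⇒  Cov = 405.7120 / 5 = 81.1424
Σ(R_m − R̄_m)² = 329.3120  ⇒  Var(R_m) = 329.3120 / 5 = 65.8624
β = Cov / Var(R_m) = 81.1424 / 65.8624 = 1.2320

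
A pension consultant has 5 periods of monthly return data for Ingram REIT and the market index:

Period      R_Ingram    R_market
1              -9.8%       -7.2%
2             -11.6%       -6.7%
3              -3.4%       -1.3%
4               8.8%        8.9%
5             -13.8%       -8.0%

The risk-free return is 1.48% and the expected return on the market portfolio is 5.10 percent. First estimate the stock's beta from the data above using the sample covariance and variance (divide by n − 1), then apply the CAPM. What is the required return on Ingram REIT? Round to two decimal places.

Mean R_i = (-9.8 − 11.6 − 3.4 + 8.8 − 13.8) / 5 = -5.9600%
Mean R_m = (-7.2 − 6.7 − 1.3 + 8.9 − 8.0) / 5 = -2.8600%
Σ(R_i − R̄_i)(R_m − R̄_m) = 256.1920  ⇒  Cov = 256.1920 / 4 = 64.0480
Σ(R_m − R̄_m)² = 200.7320  ⇒  Var(R_m) = 200.7320 / 4 = 50.1830
β = Cov / Var(R_m) = 64.0480 / 50.1830 = 1.2763
MRP = 5.10% − 1.48% = 3.62%
E(R) = R_f + β × MRP = 1.48% + 1.2763 × 3.62% = 6.10%

6.10%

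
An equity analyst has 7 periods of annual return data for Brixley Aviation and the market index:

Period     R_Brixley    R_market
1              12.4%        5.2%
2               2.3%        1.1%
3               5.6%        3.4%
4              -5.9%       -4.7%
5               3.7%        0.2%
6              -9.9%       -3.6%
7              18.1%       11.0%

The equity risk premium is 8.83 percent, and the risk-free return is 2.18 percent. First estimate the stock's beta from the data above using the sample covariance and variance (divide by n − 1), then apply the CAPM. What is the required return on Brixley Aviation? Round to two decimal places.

Mean R_i = (12.4 + 2.3 + 5.6 − 5.9 + 3.7 − 9.9 + 18.1) / 7 = 3.7571%
Mean R_m = (5.2 + 1.1 + 3.4 − 4.7 + 0.2 − 3.6 + 11.0) / 7 = 1.8000%
Σ(R_i − R̄_i)(R_m − R̄_m) = 301.9200  ⇒  Cov = 301.9200 / 6 = 50.3200
Σ(R_m − R̄_m)² = 173.2200  ⇒  Var(R_m) = 173.2200 / 6 = 28.8700
β = Cov / Var(R_m) = 50.3200 / 28.8700 = 1.7430
E(R) = R_f + β × MRP = 2.18% + 1.7430 × 8.83% = 17.57%

17.57%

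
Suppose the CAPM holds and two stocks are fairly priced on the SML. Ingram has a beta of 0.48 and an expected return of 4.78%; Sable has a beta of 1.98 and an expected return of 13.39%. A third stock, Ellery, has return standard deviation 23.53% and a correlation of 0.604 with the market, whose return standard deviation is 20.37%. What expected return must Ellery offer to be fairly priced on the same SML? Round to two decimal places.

6.03%

MRP = (13.39% − 4.78%) / (1.98 − 0.48) = 5.7400%
R_f = 4.78% − 0.48 × 5.7400% = 2.0248%
β_Ellery = ρ·σ_i/σ_m = 0.604 × 23.53 / 20.37 = 0.6977
E(R_Ellery) = R_f + β × MRP = 2.0248% + 0.6977 × 5.7400% = 6.03%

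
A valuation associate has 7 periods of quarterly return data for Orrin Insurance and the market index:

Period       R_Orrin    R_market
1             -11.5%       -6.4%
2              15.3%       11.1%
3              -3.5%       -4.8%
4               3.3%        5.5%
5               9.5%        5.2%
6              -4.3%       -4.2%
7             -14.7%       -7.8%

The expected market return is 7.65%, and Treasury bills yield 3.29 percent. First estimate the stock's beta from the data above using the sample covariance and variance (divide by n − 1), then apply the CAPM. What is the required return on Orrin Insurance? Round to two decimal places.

9.50%

Mean R_i = (-11.5 + 15.3 − 3.5 + 3.3 + 9.5 − 4.3 − 14.7) / 7 = -0.8429%
Mean R_m = (-6.4 + 11.1 − 4.8 + 5.5 + 5.2 − 4.2 − 7.8) / 7 = -0.2000%
Σ(R_i − R̄_i)(R_m − R̄_m) = 459.3200  ⇒  Cov = 459.3200 / 6 = 76.5533
Σ(R_m − R̄_m)² = 322.7000  ⇒  Var(R_m) = 322.7000 / 6 = 53.7833
β = Cov / Var(R_m) = 76.5533 / 53.7833 = 1.4234
MRP = 7.65% − 3.29% = 4.36%
E(R) = R_f + β × MRP = 3.29% + 1.4234 × 4.36% = 9.50%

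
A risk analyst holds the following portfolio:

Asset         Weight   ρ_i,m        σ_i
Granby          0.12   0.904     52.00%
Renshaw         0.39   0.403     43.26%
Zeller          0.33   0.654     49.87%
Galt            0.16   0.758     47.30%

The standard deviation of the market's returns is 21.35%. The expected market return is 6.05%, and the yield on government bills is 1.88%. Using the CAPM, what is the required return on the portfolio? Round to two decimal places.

7.53%

β_Granby = 0.904 × 52.00% / 21.35% = 2.2018
β_Renshaw = 0.403 × 43.26% / 21.35% = 0.8166
β_Zeller = 0.654 × 49.87% / 21.35% = 1.5276
β_Galt = 0.758 × 47.30% / 21.35% = 1.6793
β_P = Σ w_i β_i = 0.12×2.2018 + 0.39×0.8166 + 0.33×1.5276 + 0.16×1.6793 = 1.3555
MRP = 6.05% − 1.88% = 4.17%
E(R_P) = R_f + β_P × MRP = 1.88% + 1.3555 × 4.17% = 7.53%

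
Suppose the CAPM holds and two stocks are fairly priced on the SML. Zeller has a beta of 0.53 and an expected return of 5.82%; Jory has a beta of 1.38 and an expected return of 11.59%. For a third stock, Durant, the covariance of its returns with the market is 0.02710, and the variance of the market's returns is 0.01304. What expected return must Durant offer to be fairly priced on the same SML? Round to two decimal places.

16.33%

MRP = (11.59% − 5.82%) / (1.38 − 0.53) = 6.7882%
R_f = 5.82% − 0.53 × 6.7882% = 2.2223%
β_Durant = Cov / Var(R_m) = 0.02710 / 0.01304 = 2.0782
E(R_Durant) = R_f + β × MRP = 2.2223% + 2.0782 × 6.7882% = 16.33%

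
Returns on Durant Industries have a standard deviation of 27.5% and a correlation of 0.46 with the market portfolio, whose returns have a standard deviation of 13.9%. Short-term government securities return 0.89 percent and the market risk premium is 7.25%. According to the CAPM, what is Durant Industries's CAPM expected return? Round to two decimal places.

β = ρ × σ_i / σ_m = 0.46 × 27.5% / 13.9% = 0.9101
E(R) = 0.89% + 0.9101 × 7.25% = 7.49%

7.49%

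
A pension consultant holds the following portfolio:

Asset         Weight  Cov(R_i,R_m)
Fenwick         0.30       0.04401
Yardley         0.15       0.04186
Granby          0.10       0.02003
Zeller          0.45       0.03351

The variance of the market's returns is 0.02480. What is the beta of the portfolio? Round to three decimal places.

β_Fenwick = 0.04401 / 0.02480 = 1.7746
β_Yardley = 0.04186 / 0.02480 = 1.6879
β_Granby = 0.02003 / 0.02480 = 0.8077
β_Zeller = 0.03351 / 0.02480 = 1.3512
β_P = Σ w_i β_i = 0.30×1.7746 + 0.15×1.6879 + 0.10×0.8077 + 0.45×1.3512 = 1.4744

1.474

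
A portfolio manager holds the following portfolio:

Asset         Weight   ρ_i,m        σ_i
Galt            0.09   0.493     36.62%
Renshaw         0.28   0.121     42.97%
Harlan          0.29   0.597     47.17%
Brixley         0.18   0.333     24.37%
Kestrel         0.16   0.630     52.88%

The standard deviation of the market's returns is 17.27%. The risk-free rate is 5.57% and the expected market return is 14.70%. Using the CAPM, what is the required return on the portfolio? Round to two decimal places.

15.11%

β_Galt = 0.493 × 36.62% / 17.27% = 1.0454
β_Renshaw = 0.121 × 42.97% / 17.27% = 0.3011
β_Harlan = 0.597 × 47.17% / 17.27% = 1.6306
β_Brixley = 0.333 × 24.37% / 17.27% = 0.4699
β_Kestrel = 0.630 × 52.88% / 17.27% = 1.9290
β_P = Σ w_i β_i = 0.09×1.0454 + 0.28×0.3011 + 0.29×1.6306 + 0.18×0.4699 + 0.16×1.9290 = 1.0445
MRP = 14.70% − 5.57% = 9.13%
E(R_P) = R_f + β_P × MRP = 5.57% + 1.0445 × 9.13% = 15.11%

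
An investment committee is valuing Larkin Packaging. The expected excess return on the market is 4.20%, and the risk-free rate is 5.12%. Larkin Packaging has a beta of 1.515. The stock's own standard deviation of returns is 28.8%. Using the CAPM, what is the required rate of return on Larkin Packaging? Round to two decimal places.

11.48%

E(R) = R_f + β × MRP = 5.12% + 1.515 × 4.20% = 11.48%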